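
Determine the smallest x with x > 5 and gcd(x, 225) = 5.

Multiples of 5 above 5: 5·2, 5·3, … . Need the cofactor coprime to 225/5 = 45.
Checking s = 2, 3, … the first with gcd(s, 45) = 1 is s = 2, giving 10.

10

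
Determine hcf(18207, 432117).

Euclid: 432117 = 23·18207 + 13356; 18207 = 1·13356 + 4851; 13356 = 2·4851 + 3654; 4851 = 1·3654 + 1197; 3654 = 3·1197 + 63; 1197 = 19·63 + 0. Last nonzero remainder: 63.

63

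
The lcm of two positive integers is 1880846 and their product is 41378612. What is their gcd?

22

gcd·lcm = product, so gcd = 41378612/1880846 = 22.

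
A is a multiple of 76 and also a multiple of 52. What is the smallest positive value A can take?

gcd first: 76 = 1·52 + 24; 52 = 2·24 + 4; 24 = 6·4 + 0 → gcd = 4
lcm = 76·52/gcd = 3952/4 = 988

988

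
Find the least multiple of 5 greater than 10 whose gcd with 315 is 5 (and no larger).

Multiples of 5 above 10: 5·3, 5·4, … . Need the cofactor coprime to 315/5 = 63.
Checking s = 3, 4, … the first with gcd(s, 63) = 1 is s = 4, giving 20.

20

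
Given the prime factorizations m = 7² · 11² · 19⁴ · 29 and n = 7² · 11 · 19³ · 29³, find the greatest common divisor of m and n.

min exponent per shared prime: 7² · 11 · 19³ · 29 = 107213029

107213029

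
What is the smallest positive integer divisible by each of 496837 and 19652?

9763840724

496837 = 11 · 31² · 47; 19652 = 2² · 17³
max exponents: 2² · 11 · 17³ · 31² · 47 = 9763840724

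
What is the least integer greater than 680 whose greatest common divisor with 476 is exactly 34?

782

Multiples of 34 above 680: 34·21, 34·22, … . Need the cofactor coprime to 476/34 = 14.
Checking s = 21, 22, … the first with gcd(s, 14) = 1 is s = 23, giving 782.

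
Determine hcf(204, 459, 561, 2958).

51

204 = 2² · 3 · 17; 459 = 3³ · 17; 561 = 3 · 11 · 17; 2958 = 2 · 3 · 17 · 29
gcd takes min exponent of each prime: 3 · 17 = 51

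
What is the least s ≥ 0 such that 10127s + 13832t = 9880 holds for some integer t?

gcd(10127, 13832) = 247 (Euclid: 13832 = 1·10127 + 3705; 10127 = 2·3705 + 2717; 3705 = 1·2717 + 988; 2717 = 2·988 + 741; 988 = 1·741 + 247; 741 = 3·247 + 0), and 247 | 9880.
Extended Euclid: 10127·(-15) + 13832·(11) = 247. Scale by 40: s₀ = -600.
General solution s = s₀ + 56k; reducing mod 56 gives s = 16 (and t = -11).

16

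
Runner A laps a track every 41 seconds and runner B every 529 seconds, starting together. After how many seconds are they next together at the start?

21689

gcd first: 529 = 12·41 + 37; 41 = 1·37 + 4; 37 = 9·4 + 1; 4 = 4·1 + 0 → gcd = 1
lcm = 41·529/gcd = 21689/1 = 21689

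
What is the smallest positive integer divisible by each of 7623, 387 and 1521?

55396341

7623 = 3² · 7 · 11²; 387 = 3² · 43; 1521 = 3² · 13²
lcm takes max exponent of each prime: 3² · 7 · 11² · 13² · 43 = 55396341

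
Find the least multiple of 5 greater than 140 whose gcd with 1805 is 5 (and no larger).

gcd(t, 1805) = 5 forces 5 | t; write t = 5s. Then gcd(5s, 5·361) = 5·gcd(s, 361), so need gcd(s, 361) = 1.
5s > 140 gives s ≥ 29. The least s ≥ 29 coprime to 361 is 29, so t = 5·29 = 145.

145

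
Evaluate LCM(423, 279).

13113

423 = 3² · 47; 279 = 3² · 31
max exponents: 3² · 31 · 47 = 13113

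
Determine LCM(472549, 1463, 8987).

lcm(472549, 1463) = 472549·1463/gcd = 691339187/1463 = 472549
lcm(472549, 8987) = 472549·8987/gcd = 4246797863/209 = 20319607

20319607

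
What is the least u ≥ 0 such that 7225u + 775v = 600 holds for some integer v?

Euclid: 7225 = 9·775 + 250; 775 = 3·250 + 25; 250 = 10·25 + 0 → gcd = 25; 600 = 25·24.
Back-substitution yields 7225·(-3) + 775·(28) = 25, so one solution is u = -3·24 = -72, v = 28·24 = 672.
Solutions in u differ by 775/25 = 31; the one in [0, 31) is -72 mod 31 = 21.

21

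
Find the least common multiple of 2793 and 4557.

86583

gcd first: 4557 = 1·2793 + 1764; 2793 = 1·1764 + 1029; 1764 = 1·1029 + 735; 1029 = 1·735 + 294; 735 = 2·294 + 147; 294 = 2·147 + 0 → gcd = 147
lcm = 2793·4557/gcd = 12727701/147 = 86583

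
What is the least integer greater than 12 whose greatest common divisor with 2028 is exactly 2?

14

Multiples of 2 above 12: 2·7, 2·8, … . Need the cofactor coprime to 2028/2 = 1014.
Checking s = 7, 8, … the first with gcd(s, 1014) = 1 is s = 7, giving 14.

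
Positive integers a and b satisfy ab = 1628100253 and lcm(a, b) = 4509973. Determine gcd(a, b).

gcd·lcm = product, so gcd = 1628100253/4509973 = 361.

361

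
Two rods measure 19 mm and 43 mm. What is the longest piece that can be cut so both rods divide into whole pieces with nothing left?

1

19 = 19
43 = 43
Common: 1 = 1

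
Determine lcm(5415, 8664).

43320

gcd first: 8664 = 1·5415 + 3249; 5415 = 1·3249 + 2166; 3249 = 1·2166 + 1083; 2166 = 2·1083 + 0 → gcd = 1083
lcm = 5415·8664/gcd = 46915560/1083 = 43320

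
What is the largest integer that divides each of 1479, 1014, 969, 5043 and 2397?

3

gcd(1479, 1014): 1479 = 1·1014 + 465; 1014 = 2·465 + 84; 465 = 5·84 + 45; 84 = 1·45 + 39; 45 = 1·39 + 6; 39 = 6·6 + 3; 6 = 2·3 + 0 → 3
gcd(3, 969): 969 = 323·3 + 0 → 3
gcd(3, 5043): 5043 = 1681·3 + 0 → 3
gcd(3, 2397): 2397 = 799·3 + 0 → 3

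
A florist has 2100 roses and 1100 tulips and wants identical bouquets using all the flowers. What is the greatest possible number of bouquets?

100

2100 = 2² · 3 · 5² · 7
1100 = 2² · 5² · 11
Common: 2² · 5² = 100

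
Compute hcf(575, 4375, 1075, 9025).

25

575 = 5² · 23; 4375 = 5⁴ · 7; 1075 = 5² · 43; 9025 = 5² · 19²
gcd takes min exponent of each prime: 5² = 25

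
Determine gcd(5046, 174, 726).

gcd(5046, 174): 5046 = 29·174 + 0 → 174
gcd(174, 726): 726 = 4·174 + 30; 174 = 5·30 + 24; 30 = 1·24 + 6; 24 = 4·6 + 0 → 6

6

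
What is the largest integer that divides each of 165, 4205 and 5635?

5

165 = 3 · 5 · 11; 4205 = 5 · 29²; 5635 = 5 · 7² · 23
gcd takes min exponent of each prime: 5 = 5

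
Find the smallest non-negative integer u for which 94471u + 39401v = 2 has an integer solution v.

27072

gcd(94471, 39401) = 1 (Euclid: 94471 = 2·39401 + 15669; 39401 = 2·15669 + 8063; 15669 = 1·8063 + 7606; 8063 = 1·7606 + 457; 7606 = 16·457 + 294; 457 = 1·294 + 163; 294 = 1·163 + 131; 163 = 1·131 + 32; 131 = 4·32 + 3; 32 = 10·3 + 2; 3 = 1·2 + 1; 2 = 2·1 + 0), and 1 | 2.
Extended Euclid: 94471·(13536) + 39401·(-32455) = 1. Scale by 2: u₀ = 27072.
General solution u = u₀ + 39401t; reducing mod 39401 gives u = 27072 (and v = -64910).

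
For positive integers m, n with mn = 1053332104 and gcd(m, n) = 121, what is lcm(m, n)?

gcd·lcm = product, so lcm = 1053332104/121 = 8705224.

8705224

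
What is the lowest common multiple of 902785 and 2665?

37014185

gcd first: 902785 = 338·2665 + 2015; 2665 = 1·2015 + 650; 2015 = 3·650 + 65; 650 = 10·65 + 0 → gcd = 65
lcm = 902785·2665/gcd = 2405922025/65 = 37014185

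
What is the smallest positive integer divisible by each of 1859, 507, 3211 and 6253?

3920631

1859 = 11 · 13²; 507 = 3 · 13²; 3211 = 13² · 19; 6253 = 13² · 37
lcm takes max exponent of each prime: 3 · 11 · 13² · 19 · 37 = 3920631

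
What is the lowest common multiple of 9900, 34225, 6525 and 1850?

lcm(9900, 34225) = 9900·34225/gcd = 338827500/25 = 13553100
lcm(13553100, 6525) = 13553100·6525/gcd = 88433977500/225 = 393039900
lcm(393039900, 1850) = 393039900·1850/gcd = 727123815000/1850 = 393039900

393039900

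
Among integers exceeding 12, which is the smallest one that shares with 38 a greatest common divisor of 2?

38 = 2·19. Any k with gcd(k, 38) = 2 is a multiple of 2, say 2s, with s coprime to 19.
Need s > 12/2, so s ≥ 7. First s ≥ 7 with gcd(s, 19) = 1 is s = 7. Thus k = 2·7 = 14.

14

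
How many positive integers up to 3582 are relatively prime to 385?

2234

385 = 5·7·11. Inclusion–exclusion on these primes:
3582 − ⌊3582/5⌋ − ⌊3582/7⌋ − ⌊3582/11⌋ + ⌊3582/35⌋ + ⌊3582/55⌋ + ⌊3582/77⌋ − ⌊3582/385⌋ = 2234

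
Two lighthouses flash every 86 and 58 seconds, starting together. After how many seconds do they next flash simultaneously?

86 = 2 · 43; 58 = 2 · 29
max exponents: 2 · 29 · 43 = 2494

2494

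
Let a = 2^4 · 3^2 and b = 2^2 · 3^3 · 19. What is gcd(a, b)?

min exponent per shared prime: 2^2 · 3^2 = 36

36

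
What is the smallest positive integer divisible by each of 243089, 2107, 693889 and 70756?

213744465664268

243089 = 7² · 11² · 41; 2107 = 7² · 43; 693889 = 7⁴ · 17²; 70756 = 2² · 7² · 19²
lcm takes max exponent of each prime: 2² · 7⁴ · 11² · 17² · 19² · 41 · 43 = 213744465664268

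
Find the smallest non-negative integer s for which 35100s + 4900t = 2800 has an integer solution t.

gcd(35100, 4900) = 100 (Euclid: 35100 = 7·4900 + 800; 4900 = 6·800 + 100; 800 = 8·100 + 0), and 100 | 2800.
Extended Euclid: 35100·(-6) + 4900·(43) = 100. Scale by 28: s₀ = -168.
General solution s = s₀ + 49k; reducing mod 49 gives s = 28 (and t = -200).

28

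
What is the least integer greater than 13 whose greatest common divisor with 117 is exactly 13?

26

117 = 13·9. Any k with gcd(k, 117) = 13 is a multiple of 13, say 13s, with s coprime to 9.
Need s > 13/13, so s ≥ 2. First s ≥ 2 with gcd(s, 9) = 1 is s = 2. Thus k = 13·2 = 26.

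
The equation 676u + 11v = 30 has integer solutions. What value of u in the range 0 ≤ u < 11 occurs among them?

gcd(676, 11) = 1 (Euclid: 676 = 61·11 + 5; 11 = 2·5 + 1; 5 = 5·1 + 0), and 1 | 30.
Extended Euclid: 676·(-2) + 11·(123) = 1. Scale by 30: u₀ = -60.
General solution u = u₀ + 11t; reducing mod 11 gives u = 6 (and v = -366).

6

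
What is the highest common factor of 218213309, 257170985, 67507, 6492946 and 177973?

gcd(218213309, 257170985): 257170985 = 1·218213309 + 38957676; 218213309 = 5·38957676 + 23424929; 38957676 = 1·23424929 + 15532747; 23424929 = 1·15532747 + 7892182; 15532747 = 1·7892182 + 7640565; 7892182 = 1·7640565 + 251617; 7640565 = 30·251617 + 92055; 251617 = 2·92055 + 67507; 92055 = 1·67507 + 24548; 67507 = 2·24548 + 18411; 24548 = 1·18411 + 6137; 18411 = 3·6137 + 0 → 6137
gcd(6137, 67507): 67507 = 11·6137 + 0 → 6137
gcd(6137, 6492946): 6492946 = 1058·6137 + 0 → 6137
gcd(6137, 177973): 177973 = 29·6137 + 0 → 6137

6137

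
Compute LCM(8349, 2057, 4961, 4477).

215312361

8349 = 3 · 11² · 23; 2057 = 11² · 17; 4961 = 11² · 41; 4477 = 11² · 37
lcm takes max exponent of each prime: 3 · 11² · 17 · 23 · 37 · 41 = 215312361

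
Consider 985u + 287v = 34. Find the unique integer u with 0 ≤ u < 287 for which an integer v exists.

gcd(985, 287) = 1 (Euclid: 985 = 3·287 + 124; 287 = 2·124 + 39; 124 = 3·39 + 7; 39 = 5·7 + 4; 7 = 1·4 + 3; 4 = 1·3 + 1; 3 = 3·1 + 0), and 1 | 34.
Extended Euclid: 985·(-81) + 287·(278) = 1. Scale by 34: u₀ = -2754.
General solution u = u₀ + 287t; reducing mod 287 gives u = 116 (and v = -398).

116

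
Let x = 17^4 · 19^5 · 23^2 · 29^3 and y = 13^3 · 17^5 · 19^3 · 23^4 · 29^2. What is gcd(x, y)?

min exponent per shared prime: 17^4 · 19^3 · 23^2 · 29^2 = 254863801225171

254863801225171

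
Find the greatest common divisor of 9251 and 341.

Euclid: 9251 = 27·341 + 44; 341 = 7·44 + 33; 44 = 1·33 + 11; 33 = 3·11 + 0. Last nonzero remainder: 11.

11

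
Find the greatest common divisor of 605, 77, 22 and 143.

605 = 5 · 11²; 77 = 7 · 11; 22 = 2 · 11; 143 = 11 · 13
gcd takes min exponent of each prime: 11 = 11

11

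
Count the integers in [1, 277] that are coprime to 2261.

2261 = 7·17·19. Inclusion–exclusion on these primes:
277 − ⌊277/7⌋ − ⌊277/17⌋ − ⌊277/19⌋ + ⌊277/119⌋ + ⌊277/133⌋ + ⌊277/323⌋ − ⌊277/2261⌋ = 212

212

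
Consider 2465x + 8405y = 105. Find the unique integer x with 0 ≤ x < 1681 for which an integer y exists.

1456

Euclid: 8405 = 3·2465 + 1010; 2465 = 2·1010 + 445; 1010 = 2·445 + 120; 445 = 3·120 + 85; 120 = 1·85 + 35; 85 = 2·35 + 15; 35 = 2·15 + 5; 15 = 3·5 + 0 → gcd = 5; 105 = 5·21.
Back-substitution yields 2465·(-491) + 8405·(144) = 5, so one solution is x = -491·21 = -10311, y = 144·21 = 3024.
Solutions in x differ by 8405/5 = 1681; the one in [0, 1681) is -10311 mod 1681 = 1456.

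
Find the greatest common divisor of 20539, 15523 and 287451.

gcd(20539, 15523): 20539 = 1·15523 + 5016; 15523 = 3·5016 + 475; 5016 = 10·475 + 266; 475 = 1·266 + 209; 266 = 1·209 + 57; 209 = 3·57 + 38; 57 = 1·38 + 19; 38 = 2·19 + 0 → 19
gcd(19, 287451): 287451 = 15129·19 + 0 → 19

19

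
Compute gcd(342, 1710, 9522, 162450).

18

gcd(342, 1710): 1710 = 5·342 + 0 → 342
gcd(342, 9522): 9522 = 27·342 + 288; 342 = 1·288 + 54; 288 = 5·54 + 18; 54 = 3·18 + 0 → 18
gcd(18, 162450): 162450 = 9025·18 + 0 → 18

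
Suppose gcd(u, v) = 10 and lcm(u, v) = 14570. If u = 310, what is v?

u·v = gcd·lcm = 10·14570 = 145700, so v = 145700/310 = 470.

470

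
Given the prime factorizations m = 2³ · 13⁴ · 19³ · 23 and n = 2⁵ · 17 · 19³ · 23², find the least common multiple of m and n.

max exponent per prime: 2⁵ · 13⁴ · 17 · 19³ · 23² = 56375289334624

56375289334624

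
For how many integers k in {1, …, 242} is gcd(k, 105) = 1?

111

Prime factors of 105: 3, 5, 7. Count integers ≤ 242 divisible by none of them.
By inclusion–exclusion: 242 − ⌊242/3⌋ − ⌊242/5⌋ − ⌊242/7⌋ + ⌊242/15⌋ + ⌊242/21⌋ + ⌊242/35⌋ − ⌊242/105⌋ = 111.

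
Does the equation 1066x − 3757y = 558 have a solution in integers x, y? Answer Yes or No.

By Bézout, 1066x − 3757y = 558 has integer solutions iff gcd(1066, 3757) | 558.
Euclid: 3757 = 3·1066 + 559; 1066 = 1·559 + 507; 559 = 1·507 + 52; 507 = 9·52 + 39; 52 = 1·39 + 13; 39 = 3·13 + 0. gcd = 13; 558 mod 13 = 12. No.

No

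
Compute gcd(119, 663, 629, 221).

17

gcd(119, 663): 663 = 5·119 + 68; 119 = 1·68 + 51; 68 = 1·51 + 17; 51 = 3·17 + 0 → 17
gcd(17, 629): 629 = 37·17 + 0 → 17
gcd(17, 221): 221 = 13·17 + 0 → 17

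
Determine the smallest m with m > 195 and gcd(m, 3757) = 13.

gcd(m, 3757) = 13 forces 13 | m; write m = 13s. Then gcd(13s, 13·289) = 13·gcd(s, 289), so need gcd(s, 289) = 1.
13s > 195 gives s ≥ 16. The least s ≥ 16 coprime to 289 is 16, so m = 13·16 = 208.

208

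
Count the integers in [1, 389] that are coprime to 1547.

291

Prime factors of 1547: 7, 13, 17. Count integers ≤ 389 divisible by none of them.
By inclusion–exclusion: 389 − ⌊389/7⌋ − ⌊389/13⌋ − ⌊389/17⌋ + ⌊389/91⌋ + ⌊389/119⌋ + ⌊389/221⌋ − ⌊389/1547⌋ = 291.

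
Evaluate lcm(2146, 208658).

223890034

gcd first: 208658 = 97·2146 + 496; 2146 = 4·496 + 162; 496 = 3·162 + 10; 162 = 16·10 + 2; 10 = 5·2 + 0 → gcd = 2
lcm = 2146·208658/gcd = 447780068/2 = 223890034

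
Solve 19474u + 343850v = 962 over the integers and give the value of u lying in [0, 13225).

gcd(19474, 343850) = 26 (Euclid: 343850 = 17·19474 + 12792; 19474 = 1·12792 + 6682; 12792 = 1·6682 + 6110; 6682 = 1·6110 + 572; 6110 = 10·572 + 390; 572 = 1·390 + 182; 390 = 2·182 + 26; 182 = 7·26 + 0), and 26 | 962.
Extended Euclid: 19474·(-1801) + 343850·(102) = 26. Scale by 37: u₀ = -66637.
General solution u = u₀ + 13225t; reducing mod 13225 gives u = 12713 (and v = -720).

12713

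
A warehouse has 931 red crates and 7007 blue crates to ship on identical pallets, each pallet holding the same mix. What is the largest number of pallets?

49

Euclid: 7007 = 7·931 + 490; 931 = 1·490 + 441; 490 = 1·441 + 49; 441 = 9·49 + 0. Last nonzero remainder: 49.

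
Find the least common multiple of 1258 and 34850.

1289450

1258 = 2 · 17 · 37; 34850 = 2 · 5² · 17 · 41
max exponents: 2 · 5² · 17 · 37 · 41 = 1289450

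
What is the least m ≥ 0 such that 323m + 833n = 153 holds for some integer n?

34

Euclid: 833 = 2·323 + 187; 323 = 1·187 + 136; 187 = 1·136 + 51; 136 = 2·51 + 34; 51 = 1·34 + 17; 34 = 2·17 + 0 → gcd = 17; 153 = 17·9.
Back-substitution yields 323·(-18) + 833·(7) = 17, so one solution is m = -18·9 = -162, n = 7·9 = 63.
Solutions in m differ by 833/17 = 49; the one in [0, 49) is -162 mod 49 = 34.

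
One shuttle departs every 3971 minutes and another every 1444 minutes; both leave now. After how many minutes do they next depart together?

3971 = 11 · 19²; 1444 = 2² · 19²
max exponents: 2² · 11 · 19² = 15884

15884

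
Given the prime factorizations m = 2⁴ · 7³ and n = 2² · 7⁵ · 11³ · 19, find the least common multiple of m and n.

6800515568

max exponent per prime: 2⁴ · 7⁵ · 11³ · 19 = 6800515568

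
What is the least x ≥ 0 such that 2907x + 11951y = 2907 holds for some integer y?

Reduce mod 11951: 2907x ≡ 2907 (mod 11951). With g = gcd(2907, 11951) = 323 dividing 2907, divide through: 9x ≡ 9 (mod 37).
Since gcd(9, 37) = 1, x ≡ 9·(9)⁻¹ ≡ 1 (mod 37). Smallest non-negative: 1.

1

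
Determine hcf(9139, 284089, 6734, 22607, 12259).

gcd(9139, 284089): 284089 = 31·9139 + 780; 9139 = 11·780 + 559; 780 = 1·559 + 221; 559 = 2·221 + 117; 221 = 1·117 + 104; 117 = 1·104 + 13; 104 = 8·13 + 0 → 13
gcd(13, 6734): 6734 = 518·13 + 0 → 13
gcd(13, 22607): 22607 = 1739·13 + 0 → 13
gcd(13, 12259): 12259 = 943·13 + 0 → 13

13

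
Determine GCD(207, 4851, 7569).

9

gcd(207, 4851): 4851 = 23·207 + 90; 207 = 2·90 + 27; 90 = 3·27 + 9; 27 = 3·9 + 0 → 9
gcd(9, 7569): 7569 = 841·9 + 0 → 9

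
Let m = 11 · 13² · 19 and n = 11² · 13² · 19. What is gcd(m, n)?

35321

min exponent per shared prime: 11 · 13² · 19 = 35321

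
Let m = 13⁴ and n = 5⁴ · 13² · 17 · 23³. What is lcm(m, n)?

3692205424375

max exponent per prime: 5⁴ · 13⁴ · 17 · 23³ = 3692205424375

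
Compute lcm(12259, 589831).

7230738229

12259 = 13 · 23 · 41; 589831 = 11 · 29 · 43²
max exponents: 11 · 13 · 23 · 29 · 41 · 43² = 7230738229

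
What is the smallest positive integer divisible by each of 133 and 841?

gcd first: 841 = 6·133 + 43; 133 = 3·43 + 4; 43 = 10·4 + 3; 4 = 1·3 + 1; 3 = 3·1 + 0 → gcd = 1
lcm = 133·841/gcd = 111853/1 = 111853

111853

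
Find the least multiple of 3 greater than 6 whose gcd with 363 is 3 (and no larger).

9

363 = 3·121. Any t with gcd(t, 363) = 3 is a multiple of 3, say 3s, with s coprime to 121.
Need s > 6/3, so s ≥ 3. First s ≥ 3 with gcd(s, 121) = 1 is s = 3. Thus t = 3·3 = 9.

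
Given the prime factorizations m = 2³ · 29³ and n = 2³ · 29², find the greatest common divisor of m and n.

min exponent per shared prime: 2³ · 29² = 6728

6728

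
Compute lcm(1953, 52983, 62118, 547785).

485564292990

lcm(1953, 52983) = 1953·52983/gcd = 103475799/63 = 1642473
lcm(1642473, 62118) = 1642473·62118/gcd = 102027137814/1827 = 55844082
lcm(55844082, 547785) = 55844082·547785/gcd = 30590550458370/63 = 485564292990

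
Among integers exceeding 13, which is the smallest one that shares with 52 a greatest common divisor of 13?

52 = 13·4. Any x with gcd(x, 52) = 13 is a multiple of 13, say 13s, with s coprime to 4.
Need s > 13/13, so s ≥ 2. First s ≥ 2 with gcd(s, 4) = 1 is s = 3. Thus x = 13·3 = 39.

39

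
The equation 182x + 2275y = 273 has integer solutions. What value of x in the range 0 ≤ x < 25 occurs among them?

14

Reduce mod 2275: 182x ≡ 273 (mod 2275). With g = gcd(182, 2275) = 91 dividing 273, divide through: 2x ≡ 3 (mod 25).
Since gcd(2, 25) = 1, x ≡ 3·(2)⁻¹ ≡ 14 (mod 25). Smallest non-negative: 14.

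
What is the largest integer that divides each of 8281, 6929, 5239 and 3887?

169

gcd(8281, 6929): 8281 = 1·6929 + 1352; 6929 = 5·1352 + 169; 1352 = 8·169 + 0 → 169
gcd(169, 5239): 5239 = 31·169 + 0 → 169
gcd(169, 3887): 3887 = 23·169 + 0 → 169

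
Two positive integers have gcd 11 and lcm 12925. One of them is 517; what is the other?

275

Using pq = gcd(p,q)·lcm(p,q) = 11·12925 = 142175, we get q = 142175/517 = 275.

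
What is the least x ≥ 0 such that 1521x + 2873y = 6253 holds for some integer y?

6

Reduce mod 2873: 1521x ≡ 6253 (mod 2873). With g = gcd(1521, 2873) = 169 dividing 6253, divide through: 9x ≡ 37 (mod 17).
Since gcd(9, 17) = 1, x ≡ 37·(9)⁻¹ ≡ 6 (mod 17). Smallest non-negative: 6.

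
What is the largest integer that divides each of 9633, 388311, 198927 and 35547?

9633 = 3 · 13² · 19; 388311 = 3 · 7 · 11 · 41²; 198927 = 3² · 23 · 31²; 35547 = 3 · 17² · 41
gcd takes min exponent of each prime: 3 = 3

3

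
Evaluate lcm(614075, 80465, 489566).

6743771650

614075 = 5² · 7 · 11² · 29; 80465 = 5 · 7 · 11² · 19; 489566 = 2 · 7 · 11² · 17²
lcm takes max exponent of each prime: 2 · 5² · 7 · 11² · 17² · 19 · 29 = 6743771650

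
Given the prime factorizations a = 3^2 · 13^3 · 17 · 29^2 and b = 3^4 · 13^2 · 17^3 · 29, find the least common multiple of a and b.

max exponent per prime: 3^4 · 13^3 · 17^3 · 29^2 = 735288605181

735288605181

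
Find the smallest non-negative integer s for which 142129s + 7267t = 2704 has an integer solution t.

15

Euclid: 142129 = 19·7267 + 4056; 7267 = 1·4056 + 3211; 4056 = 1·3211 + 845; 3211 = 3·845 + 676; 845 = 1·676 + 169; 676 = 4·169 + 0 → gcd = 169; 2704 = 169·16.
Back-substitution yields 142129·(9) + 7267·(-176) = 169, so one solution is s = 9·16 = 144, t = -176·16 = -2816.
Solutions in s differ by 7267/169 = 43; the one in [0, 43) is 144 mod 43 = 15.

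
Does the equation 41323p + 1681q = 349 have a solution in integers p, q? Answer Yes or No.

Yes

gcd(41323, 1681): 41323 = 24·1681 + 979; 1681 = 1·979 + 702; 979 = 1·702 + 277; 702 = 2·277 + 148; 277 = 1·148 + 129; 148 = 1·129 + 19; 129 = 6·19 + 15; 19 = 1·15 + 4; 15 = 3·4 + 3; 4 = 1·3 + 1; 3 = 3·1 + 0 → 1
1 divides 349, so a solution exists.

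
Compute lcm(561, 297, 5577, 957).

lcm(561, 297) = 561·297/gcd = 166617/33 = 5049
lcm(5049, 5577) = 5049·5577/gcd = 28158273/33 = 853281
lcm(853281, 957) = 853281·957/gcd = 816589917/33 = 24745149

24745149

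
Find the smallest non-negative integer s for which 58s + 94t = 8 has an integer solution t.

5

Reduce mod 94: 58s ≡ 8 (mod 94). With g = gcd(58, 94) = 2 dividing 8, divide through: 29s ≡ 4 (mod 47).
Since gcd(29, 47) = 1, s ≡ 4·(29)⁻¹ ≡ 5 (mod 47). Smallest non-negative: 5.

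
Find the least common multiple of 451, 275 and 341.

451 = 11 · 41; 275 = 5² · 11; 341 = 11 · 31
lcm takes max exponent of each prime: 5² · 11 · 31 · 41 = 349525

349525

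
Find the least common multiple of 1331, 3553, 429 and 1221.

lcm(1331, 3553) = 1331·3553/gcd = 4729043/11 = 429913
lcm(429913, 429) = 429913·429/gcd = 184432677/11 = 16766607
lcm(16766607, 1221) = 16766607·1221/gcd = 20472027147/33 = 620364459

620364459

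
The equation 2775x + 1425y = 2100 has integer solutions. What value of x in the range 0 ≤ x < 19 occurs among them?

10

gcd(2775, 1425) = 75 (Euclid: 2775 = 1·1425 + 1350; 1425 = 1·1350 + 75; 1350 = 18·75 + 0), and 75 | 2100.
Extended Euclid: 2775·(-1) + 1425·(2) = 75. Scale by 28: x₀ = -28.
General solution x = x₀ + 19t; reducing mod 19 gives x = 10 (and y = -18).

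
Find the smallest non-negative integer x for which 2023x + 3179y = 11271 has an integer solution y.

4

Reduce mod 3179: 2023x ≡ 11271 (mod 3179). With g = gcd(2023, 3179) = 289 dividing 11271, divide through: 7x ≡ 39 (mod 11).
Since gcd(7, 11) = 1, x ≡ 39·(7)⁻¹ ≡ 4 (mod 11). Smallest non-negative: 4.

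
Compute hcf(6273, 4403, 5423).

gcd(6273, 4403): 6273 = 1·4403 + 1870; 4403 = 2·1870 + 663; 1870 = 2·663 + 544; 663 = 1·544 + 119; 544 = 4·119 + 68; 119 = 1·68 + 51; 68 = 1·51 + 17; 51 = 3·17 + 0 → 17
gcd(17, 5423): 5423 = 319·17 + 0 → 17

17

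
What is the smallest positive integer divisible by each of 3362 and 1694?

3362 = 2 · 41²; 1694 = 2 · 7 · 11²
max exponents: 2 · 7 · 11² · 41² = 2847614

2847614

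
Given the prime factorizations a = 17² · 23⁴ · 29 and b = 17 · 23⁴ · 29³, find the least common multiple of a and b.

1972437181061

max exponent per prime: 17² · 23⁴ · 29³ = 1972437181061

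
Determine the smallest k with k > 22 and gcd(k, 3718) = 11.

33

3718 = 11·338. Any k with gcd(k, 3718) = 11 is a multiple of 11, say 11s, with s coprime to 338.
Need s > 22/11, so s ≥ 3. First s ≥ 3 with gcd(s, 338) = 1 is s = 3. Thus k = 11·3 = 33.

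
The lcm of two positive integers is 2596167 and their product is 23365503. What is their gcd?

9

From gcd × lcm = ab: gcd = 23365503 / 2596167 = 9.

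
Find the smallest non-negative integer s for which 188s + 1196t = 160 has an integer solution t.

gcd(188, 1196) = 4 (Euclid: 1196 = 6·188 + 68; 188 = 2·68 + 52; 68 = 1·52 + 16; 52 = 3·16 + 4; 16 = 4·4 + 0), and 4 | 160.
Extended Euclid: 188·(70) + 1196·(-11) = 4. Scale by 40: s₀ = 2800.
General solution s = s₀ + 299k; reducing mod 299 gives s = 109 (and t = -17).

109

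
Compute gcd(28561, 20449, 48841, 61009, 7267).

gcd(28561, 20449): 28561 = 1·20449 + 8112; 20449 = 2·8112 + 4225; 8112 = 1·4225 + 3887; 4225 = 1·3887 + 338; 3887 = 11·338 + 169; 338 = 2·169 + 0 → 169
gcd(169, 48841): 48841 = 289·169 + 0 → 169
gcd(169, 61009): 61009 = 361·169 + 0 → 169
gcd(169, 7267): 7267 = 43·169 + 0 → 169

169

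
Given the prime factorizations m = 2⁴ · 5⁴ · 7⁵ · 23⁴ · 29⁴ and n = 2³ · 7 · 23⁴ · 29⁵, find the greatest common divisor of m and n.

min exponent per shared prime: 2³ · 7 · 23⁴ · 29⁴ = 11083868449976

11083868449976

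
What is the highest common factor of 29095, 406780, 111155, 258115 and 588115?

55

gcd(29095, 406780): 406780 = 13·29095 + 28545; 29095 = 1·28545 + 550; 28545 = 51·550 + 495; 550 = 1·495 + 55; 495 = 9·55 + 0 → 55
gcd(55, 111155): 111155 = 2021·55 + 0 → 55
gcd(55, 258115): 258115 = 4693·55 + 0 → 55
gcd(55, 588115): 588115 = 10693·55 + 0 → 55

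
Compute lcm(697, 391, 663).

lcm(697, 391) = 697·391/gcd = 272527/17 = 16031
lcm(16031, 663) = 16031·663/gcd = 10628553/17 = 625209

625209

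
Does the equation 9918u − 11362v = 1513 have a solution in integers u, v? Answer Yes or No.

By Bézout, 9918u − 11362v = 1513 has integer solutions iff gcd(9918, 11362) | 1513.
Euclid: 11362 = 1·9918 + 1444; 9918 = 6·1444 + 1254; 1444 = 1·1254 + 190; 1254 = 6·190 + 114; 190 = 1·114 + 76; 114 = 1·76 + 38; 76 = 2·38 + 0. gcd = 38; 1513 mod 38 = 31. No.

No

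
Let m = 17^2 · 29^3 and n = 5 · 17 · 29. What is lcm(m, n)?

max exponent per prime: 5 · 17^2 · 29^3 = 35242105

35242105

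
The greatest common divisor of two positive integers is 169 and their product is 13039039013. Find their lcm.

77154077

gcd·lcm = product, so lcm = 13039039013/169 = 77154077.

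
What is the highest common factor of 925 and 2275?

925 = 5² · 37
2275 = 5² · 7 · 13
Common: 5² = 25

25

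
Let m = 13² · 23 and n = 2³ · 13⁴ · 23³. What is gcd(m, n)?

min exponent per shared prime: 13² · 23 = 3887

3887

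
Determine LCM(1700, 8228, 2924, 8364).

1087947300

lcm(1700, 8228) = 1700·8228/gcd = 13987600/68 = 205700
lcm(205700, 2924) = 205700·2924/gcd = 601466800/68 = 8845100
lcm(8845100, 8364) = 8845100·8364/gcd = 73980416400/68 = 1087947300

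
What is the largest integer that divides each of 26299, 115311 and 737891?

gcd(26299, 115311): 115311 = 4·26299 + 10115; 26299 = 2·10115 + 6069; 10115 = 1·6069 + 4046; 6069 = 1·4046 + 2023; 4046 = 2·2023 + 0 → 2023
gcd(2023, 737891): 737891 = 364·2023 + 1519; 2023 = 1·1519 + 504; 1519 = 3·504 + 7; 504 = 72·7 + 0 → 7

7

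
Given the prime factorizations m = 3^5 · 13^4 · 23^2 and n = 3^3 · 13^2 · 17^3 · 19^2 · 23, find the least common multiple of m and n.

6511624085695131

max exponent per prime: 3^5 · 13^4 · 17^3 · 19^2 · 23^2 = 6511624085695131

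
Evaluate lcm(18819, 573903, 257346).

lcm(18819, 573903) = 18819·573903/gcd = 10800280557/153 = 70590069
lcm(70590069, 257346) = 70590069·257346/gcd = 18166071896874/153 = 118732496058

118732496058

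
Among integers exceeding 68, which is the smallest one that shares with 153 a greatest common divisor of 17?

85

gcd(m, 153) = 17 forces 17 | m; write m = 17s. Then gcd(17s, 17·9) = 17·gcd(s, 9), so need gcd(s, 9) = 1.
17s > 68 gives s ≥ 5. The least s ≥ 5 coprime to 9 is 5, so m = 17·5 = 85.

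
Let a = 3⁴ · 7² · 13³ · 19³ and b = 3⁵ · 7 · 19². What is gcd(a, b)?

min exponent per shared prime: 3⁴ · 7 · 19² = 204687

204687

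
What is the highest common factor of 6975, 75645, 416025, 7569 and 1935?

6975 = 3² · 5² · 31; 75645 = 3² · 5 · 41²; 416025 = 3² · 5² · 43²; 7569 = 3² · 29²; 1935 = 3² · 5 · 43
gcd takes min exponent of each prime: 3² = 9

9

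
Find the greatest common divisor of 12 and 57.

3

12 = 2² · 3
57 = 3 · 19
Common: 3 = 3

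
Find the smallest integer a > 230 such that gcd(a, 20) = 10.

250

20 = 10·2. Any a with gcd(a, 20) = 10 is a multiple of 10, say 10s, with s coprime to 2.
Need s > 230/10, so s ≥ 24. First s ≥ 24 with gcd(s, 2) = 1 is s = 25. Thus a = 10·25 = 250.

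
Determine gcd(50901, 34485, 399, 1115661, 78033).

57

gcd(50901, 34485): 50901 = 1·34485 + 16416; 34485 = 2·16416 + 1653; 16416 = 9·1653 + 1539; 1653 = 1·1539 + 114; 1539 = 13·114 + 57; 114 = 2·57 + 0 → 57
gcd(57, 399): 399 = 7·57 + 0 → 57
gcd(57, 1115661): 1115661 = 19573·57 + 0 → 57
gcd(57, 78033): 78033 = 1369·57 + 0 → 57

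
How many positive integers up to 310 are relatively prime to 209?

267

Prime factors of 209: 11, 19. Count integers ≤ 310 divisible by none of them.
By inclusion–exclusion: 310 − ⌊310/11⌋ − ⌊310/19⌋ + ⌊310/209⌋ = 267.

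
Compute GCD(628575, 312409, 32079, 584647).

289

628575 = 3 · 5² · 17² · 29; 312409 = 17² · 23 · 47; 32079 = 3 · 17² · 37; 584647 = 7 · 17⁴
gcd takes min exponent of each prime: 17² = 289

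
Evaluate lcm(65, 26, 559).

5590

65 = 5 · 13; 26 = 2 · 13; 559 = 13 · 43
lcm takes max exponent of each prime: 2 · 5 · 13 · 43 = 5590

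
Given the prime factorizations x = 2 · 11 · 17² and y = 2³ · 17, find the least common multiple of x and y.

max exponent per prime: 2³ · 11 · 17² = 25432

25432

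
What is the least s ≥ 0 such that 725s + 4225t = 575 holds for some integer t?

Reduce mod 4225: 725s ≡ 575 (mod 4225). With g = gcd(725, 4225) = 25 dividing 575, divide through: 29s ≡ 23 (mod 169).
Since gcd(29, 169) = 1, s ≡ 23·(29)⁻¹ ≡ 129 (mod 169). Smallest non-negative: 129.

129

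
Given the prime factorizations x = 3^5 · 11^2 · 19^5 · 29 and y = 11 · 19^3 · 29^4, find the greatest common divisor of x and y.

2188021

min exponent per shared prime: 11 · 19^3 · 29 = 2188021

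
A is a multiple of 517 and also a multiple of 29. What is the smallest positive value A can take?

14993

517 = 11 · 47; 29 = 29
max exponents: 11 · 29 · 47 = 14993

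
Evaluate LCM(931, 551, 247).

lcm(931, 551) = 931·551/gcd = 512981/19 = 26999
lcm(26999, 247) = 26999·247/gcd = 6668753/19 = 350987

350987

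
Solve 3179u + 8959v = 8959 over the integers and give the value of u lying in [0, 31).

Euclid: 8959 = 2·3179 + 2601; 3179 = 1·2601 + 578; 2601 = 4·578 + 289; 578 = 2·289 + 0 → gcd = 289; 8959 = 289·31.
Back-substitution yields 3179·(-14) + 8959·(5) = 289, so one solution is u = -14·31 = -434, v = 5·31 = 155.
Solutions in u differ by 8959/289 = 31; the one in [0, 31) is -434 mod 31 = 0.

0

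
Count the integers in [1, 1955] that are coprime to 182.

182 = 2·7·13. Inclusion–exclusion on these primes:
1955 − ⌊1955/2⌋ − ⌊1955/7⌋ − ⌊1955/13⌋ + ⌊1955/14⌋ + ⌊1955/26⌋ + ⌊1955/91⌋ − ⌊1955/182⌋ = 774

774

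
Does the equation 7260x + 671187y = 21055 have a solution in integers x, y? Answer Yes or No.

No

gcd(7260, 671187): 671187 = 92·7260 + 3267; 7260 = 2·3267 + 726; 3267 = 4·726 + 363; 726 = 2·363 + 0 → 363
363 does not divide 21055, so a solution does not exist.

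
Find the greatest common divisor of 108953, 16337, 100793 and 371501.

17

gcd(108953, 16337): 108953 = 6·16337 + 10931; 16337 = 1·10931 + 5406; 10931 = 2·5406 + 119; 5406 = 45·119 + 51; 119 = 2·51 + 17; 51 = 3·17 + 0 → 17
gcd(17, 100793): 100793 = 5929·17 + 0 → 17
gcd(17, 371501): 371501 = 21853·17 + 0 → 17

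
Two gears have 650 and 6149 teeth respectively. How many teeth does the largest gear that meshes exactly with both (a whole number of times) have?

650 = 2 · 5² · 13
6149 = 11 · 13 · 43
Common: 13 = 13

13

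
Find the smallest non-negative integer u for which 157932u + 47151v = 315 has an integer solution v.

Euclid: 157932 = 3·47151 + 16479; 47151 = 2·16479 + 14193; 16479 = 1·14193 + 2286; 14193 = 6·2286 + 477; 2286 = 4·477 + 378; 477 = 1·378 + 99; 378 = 3·99 + 81; 99 = 1·81 + 18; 81 = 4·18 + 9; 18 = 2·9 + 0 → gcd = 9; 315 = 9·35.
Back-substitution yields 157932·(2372) + 47151·(-7945) = 9, so one solution is u = 2372·35 = 83020, v = -7945·35 = -278075.
Solutions in u differ by 47151/9 = 5239; the one in [0, 5239) is 83020 mod 5239 = 4435.

4435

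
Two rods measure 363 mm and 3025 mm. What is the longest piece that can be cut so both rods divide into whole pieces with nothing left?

Euclid: 3025 = 8·363 + 121; 363 = 3·121 + 0. Last nonzero remainder: 121.

121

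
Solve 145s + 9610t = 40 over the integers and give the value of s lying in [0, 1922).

gcd(145, 9610) = 5 (Euclid: 9610 = 66·145 + 40; 145 = 3·40 + 25; 40 = 1·25 + 15; 25 = 1·15 + 10; 15 = 1·10 + 5; 10 = 2·5 + 0), and 5 | 40.
Extended Euclid: 145·(-729) + 9610·(11) = 5. Scale by 8: s₀ = -5832.
General solution s = s₀ + 1922k; reducing mod 1922 gives s = 1856 (and t = -28).

1856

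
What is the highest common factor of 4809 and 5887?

7

4809 = 3 · 7 · 229
5887 = 7 · 29²
Common: 7 = 7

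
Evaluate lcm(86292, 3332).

4228308

86292 = 2² · 3³ · 17 · 47; 3332 = 2² · 7² · 17
max exponents: 2² · 3³ · 7² · 17 · 47 = 4228308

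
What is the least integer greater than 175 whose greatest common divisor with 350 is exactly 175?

350 = 175·2. Any m with gcd(m, 350) = 175 is a multiple of 175, say 175s, with s coprime to 2.
Need s > 175/175, so s ≥ 2. First s ≥ 2 with gcd(s, 2) = 1 is s = 3. Thus m = 175·3 = 525.

525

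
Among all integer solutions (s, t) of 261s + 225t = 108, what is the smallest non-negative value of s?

3

Euclid: 261 = 1·225 + 36; 225 = 6·36 + 9; 36 = 4·9 + 0 → gcd = 9; 108 = 9·12.
Back-substitution yields 261·(-6) + 225·(7) = 9, so one solution is s = -6·12 = -72, t = 7·12 = 84.
Solutions in s differ by 225/9 = 25; the one in [0, 25) is -72 mod 25 = 3.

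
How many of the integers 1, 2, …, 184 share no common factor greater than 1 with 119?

119 = 7·17. Inclusion–exclusion on these primes:
184 − ⌊184/7⌋ − ⌊184/17⌋ + ⌊184/119⌋ = 149

149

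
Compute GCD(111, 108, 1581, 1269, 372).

111 = 3 · 37; 108 = 2² · 3³; 1581 = 3 · 17 · 31; 1269 = 3³ · 47; 372 = 2² · 3 · 31
gcd takes min exponent of each prime: 3 = 3

3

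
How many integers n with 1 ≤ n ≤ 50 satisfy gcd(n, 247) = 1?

45

Prime factors of 247: 13, 19. Count integers ≤ 50 divisible by none of them.
By inclusion–exclusion: 50 − ⌊50/13⌋ − ⌊50/19⌋ + ⌊50/247⌋ = 45.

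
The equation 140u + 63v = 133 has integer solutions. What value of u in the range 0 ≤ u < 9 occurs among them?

Reduce mod 63: 140u ≡ 133 (mod 63). With g = gcd(140, 63) = 7 dividing 133, divide through: 20u ≡ 19 (mod 9).
Since gcd(20, 9) = 1, u ≡ 19·(20)⁻¹ ≡ 5 (mod 9). Smallest non-negative: 5.

5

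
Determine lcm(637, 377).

18473

gcd first: 637 = 1·377 + 260; 377 = 1·260 + 117; 260 = 2·117 + 26; 117 = 4·26 + 13; 26 = 2·13 + 0 → gcd = 13
lcm = 637·377/gcd = 240149/13 = 18473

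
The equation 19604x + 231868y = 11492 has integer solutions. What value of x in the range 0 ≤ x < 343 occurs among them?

178

Reduce mod 231868: 19604x ≡ 11492 (mod 231868). With g = gcd(19604, 231868) = 676 dividing 11492, divide through: 29x ≡ 17 (mod 343).
Since gcd(29, 343) = 1, x ≡ 17·(29)⁻¹ ≡ 178 (mod 343). Smallest non-negative: 178.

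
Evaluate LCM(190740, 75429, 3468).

lcm(190740, 75429) = 190740·75429/gcd = 14387327460/867 = 16594380
lcm(16594380, 3468) = 16594380·3468/gcd = 57549309840/3468 = 16594380

16594380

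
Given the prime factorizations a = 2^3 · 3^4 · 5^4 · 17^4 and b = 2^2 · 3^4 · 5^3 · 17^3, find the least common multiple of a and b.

33826005000

max exponent per prime: 2^3 · 3^4 · 5^4 · 17^4 = 33826005000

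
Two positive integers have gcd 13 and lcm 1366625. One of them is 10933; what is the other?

Using pq = gcd(p,q)·lcm(p,q) = 13·1366625 = 17766125, we get q = 17766125/10933 = 1625.

1625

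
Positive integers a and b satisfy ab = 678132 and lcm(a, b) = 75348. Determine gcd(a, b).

gcd·lcm = product, so gcd = 678132/75348 = 9.

9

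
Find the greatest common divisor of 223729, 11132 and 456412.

223729 = 11² · 43²; 11132 = 2² · 11² · 23; 456412 = 2² · 11² · 23 · 41
gcd takes min exponent of each prime: 11² = 121

121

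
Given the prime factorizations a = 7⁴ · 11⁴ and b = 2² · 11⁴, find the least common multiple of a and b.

140612164

max exponent per prime: 2² · 7⁴ · 11⁴ = 140612164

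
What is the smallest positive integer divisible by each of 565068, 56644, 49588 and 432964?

91267213995804

565068 = 2² · 3 · 7² · 31²; 56644 = 2² · 7² · 17²; 49588 = 2² · 7² · 11 · 23; 432964 = 2² · 7² · 47²
lcm takes max exponent of each prime: 2² · 3 · 7² · 11 · 17² · 23 · 31² · 47² = 91267213995804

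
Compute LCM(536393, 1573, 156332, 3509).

20097572924

lcm(536393, 1573) = 536393·1573/gcd = 843746189/1573 = 536393
lcm(536393, 156332) = 536393·156332/gcd = 83855390476/121 = 693019756
lcm(693019756, 3509) = 693019756·3509/gcd = 2431806323804/121 = 20097572924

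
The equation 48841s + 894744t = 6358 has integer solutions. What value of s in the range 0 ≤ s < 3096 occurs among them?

1942

Reduce mod 894744: 48841s ≡ 6358 (mod 894744). With g = gcd(48841, 894744) = 289 dividing 6358, divide through: 169s ≡ 22 (mod 3096).
Since gcd(169, 3096) = 1, s ≡ 22·(169)⁻¹ ≡ 1942 (mod 3096). Smallest non-negative: 1942.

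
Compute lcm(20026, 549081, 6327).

21413060838

20026 = 2 · 17 · 19 · 31; 549081 = 3² · 13² · 19²; 6327 = 3² · 19 · 37
lcm takes max exponent of each prime: 2 · 3² · 13² · 17 · 19² · 31 · 37 = 21413060838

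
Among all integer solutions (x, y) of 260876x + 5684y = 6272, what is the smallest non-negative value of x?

28

Reduce mod 5684: 260876x ≡ 6272 (mod 5684). With g = gcd(260876, 5684) = 196 dividing 6272, divide through: 1331x ≡ 32 (mod 29).
Since gcd(1331, 29) = 1, x ≡ 32·(1331)⁻¹ ≡ 28 (mod 29). Smallest non-negative: 28.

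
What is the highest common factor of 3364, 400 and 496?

3364 = 2² · 29²; 400 = 2⁴ · 5²; 496 = 2⁴ · 31
gcd takes min exponent of each prime: 2² = 4

4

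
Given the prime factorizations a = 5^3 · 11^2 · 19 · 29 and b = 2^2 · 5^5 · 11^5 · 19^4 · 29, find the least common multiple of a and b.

7608268671987500

max exponent per prime: 2^2 · 5^5 · 11^5 · 19^4 · 29 = 7608268671987500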